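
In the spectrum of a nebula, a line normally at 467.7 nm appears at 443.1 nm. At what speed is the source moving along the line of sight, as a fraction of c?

λ'/λ₀ = 0.9474 < 1 (blueshift), so the source is approaching.
λ'/λ₀ = √((1 − β)/(1 + β)) for an approaching source ⇒ β = (1 − r²)/(1 + r²) with r = λ'/λ₀.
β = (1 − 0.8976)/(1 + 0.8976) ≈ 0.054.

0.054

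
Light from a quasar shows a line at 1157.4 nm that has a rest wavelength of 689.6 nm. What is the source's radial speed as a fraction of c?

λ'/λ₀ = 1.6784 > 1 (redshift), so the source is receding.
λ'/λ₀ = √((1 + β)/(1 − β)) for a receding source ⇒ β = (r² − 1)/(r² + 1) with r = λ'/λ₀.
β = (2.8169 − 1)/(2.8169 + 1) ≈ 0.476.

0.476c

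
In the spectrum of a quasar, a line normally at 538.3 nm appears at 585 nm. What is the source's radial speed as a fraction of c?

λ'/λ₀ = 1.0868 > 1 (redshift), so the source is receding.
λ'/λ₀ = √((1 + β)/(1 − β)) for a receding source ⇒ β = (r² − 1)/(r² + 1) with r = λ'/λ₀.
β = (1.1810 − 1)/(1.1810 + 1) ≈ 0.083.

0.083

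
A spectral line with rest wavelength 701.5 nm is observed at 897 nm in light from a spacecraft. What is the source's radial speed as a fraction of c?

λ'/λ₀ = 1.2787 > 1 (redshift), so the source is receding.
λ'/λ₀ = √((1 + β)/(1 − β)) for a receding source ⇒ β = (r² − 1)/(r² + 1) with r = λ'/λ₀.
β = (1.6350 − 1)/(1.6350 + 1) ≈ 0.241.

0.241c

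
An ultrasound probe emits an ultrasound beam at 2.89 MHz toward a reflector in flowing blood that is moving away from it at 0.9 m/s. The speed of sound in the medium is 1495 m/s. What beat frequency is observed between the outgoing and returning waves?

At the reflector in flowing blood (a moving observer), f₁ = f₀ · (v − u)/v = 2.89 × 1494.1/1495 ≈ 2.88826 MHz.
On reflection it acts as a source moving away from the stationary detector: f₂ = f₁ · v/(v + u) = 2.88826 × 1495/1495.9 ≈ 2.88652 MHz.
Beat frequency (with f₀ = 2890000 Hz): |f₂ − f₀| = 2u·f₀/(v + u) = 2 × 0.9 × 2890000/1495.9 ≈ 3478 Hz.

3478 Hz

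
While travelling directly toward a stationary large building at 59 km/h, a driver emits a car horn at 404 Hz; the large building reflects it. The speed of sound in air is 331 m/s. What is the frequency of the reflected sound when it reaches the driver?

59 km/h = 16.39 m/s.
The large building receives the sound from a moving source: f₁ = f₀ · v/(v − v_e) = 404 × 331/314.61 ≈ 425 Hz.
On the return leg the driver is a moving observer: f₂ = f₁ · (v + v_e)/v = 425 × 347.39/331 ≈ 446 Hz.

446 Hz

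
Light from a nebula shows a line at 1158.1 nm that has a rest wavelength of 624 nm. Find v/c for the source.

λ'/λ₀ = 1.8559 > 1 (redshift), so the source is receding.
λ'/λ₀ = √((1 + β)/(1 − β)) for a receding source ⇒ β = (r² − 1)/(r² + 1) with r = λ'/λ₀.
β = (3.4445 − 1)/(3.4445 + 1) ≈ 0.550.

0.550c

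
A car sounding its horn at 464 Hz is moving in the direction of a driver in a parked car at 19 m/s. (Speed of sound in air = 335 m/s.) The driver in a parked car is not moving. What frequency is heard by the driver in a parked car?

492 Hz

With the source moving toward a stationary observer, f' = f · v/(v − v_s).
f' = 464 × 335/(335 − 19) = 464 × 335/316 ≈ 492 Hz.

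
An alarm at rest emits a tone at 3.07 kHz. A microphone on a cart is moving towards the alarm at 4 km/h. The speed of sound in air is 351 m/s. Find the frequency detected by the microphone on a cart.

3.08 kHz

4 km/h = 1.111 m/s.
Only the observer moves, toward the source, so f' = f · (v + v_o)/v.
f' = 3.07 × (351 + 1.111)/351 = 3.07 × 352.11/351 ≈ 3.08 kHz.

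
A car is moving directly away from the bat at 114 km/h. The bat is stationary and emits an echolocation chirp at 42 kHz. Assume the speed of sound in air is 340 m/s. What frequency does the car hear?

38.1 kHz

114 km/h = 31.67 m/s.
Only the observer moves, away from the source, so f' = f · (v − v_o)/v.
f' = 42 × (340 − 31.67)/340 = 42 × 308.33/340 ≈ 38.1 kHz.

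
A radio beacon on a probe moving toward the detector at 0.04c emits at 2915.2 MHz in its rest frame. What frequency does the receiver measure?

3034.2 MHz

Relativistic Doppler for frequency: f' = f₀ · √((1 + β)/(1 − β)).
f' = 2915.2 × √(1.0400/0.9600) = 2915.2 × 1.04083 ≈ 3034.2 MHz.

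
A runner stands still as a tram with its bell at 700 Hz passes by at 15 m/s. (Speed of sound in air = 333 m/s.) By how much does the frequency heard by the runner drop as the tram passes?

Approaching: f₁ = f · v/(v − v_s) = 700 × 333/318 ≈ 733.0 Hz.
Receding: f₂ = f · v/(v + v_s) = 700 × 333/348 ≈ 669.8 Hz.
Drop: f₁ − f₂ = 2f·v·v_s/(v² − v_s²) = 2 × 700 × 333 × 15/(333² − 15²) ≈ 63.2 Hz.

63.2 Hz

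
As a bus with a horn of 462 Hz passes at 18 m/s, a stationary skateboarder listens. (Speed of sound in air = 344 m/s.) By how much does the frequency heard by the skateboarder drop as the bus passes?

Approaching: f₁ = f · v/(v − v_s) = 462 × 344/326 ≈ 487.5 Hz.
Receding: f₂ = f · v/(v + v_s) = 462 × 344/362 ≈ 439.0 Hz.
Drop: f₁ − f₂ = 2f·v·v_s/(v² − v_s²) = 2 × 462 × 344 × 18/(344² − 18²) ≈ 48.5 Hz.

48.5 Hz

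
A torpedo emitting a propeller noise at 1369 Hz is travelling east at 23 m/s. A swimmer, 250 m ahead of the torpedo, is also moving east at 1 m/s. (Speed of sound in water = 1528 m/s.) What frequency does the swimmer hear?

The swimmer is ahead, so the torpedo is moving toward it while the swimmer is moving away from the torpedo.
General Doppler shift: f' = f · (v − v_o)/(v − v_s).
f' = 1369 × (1528 − 1)/(1528 − 23) = 1369 × 1527/1505 ≈ 1389 Hz.

1389 Hz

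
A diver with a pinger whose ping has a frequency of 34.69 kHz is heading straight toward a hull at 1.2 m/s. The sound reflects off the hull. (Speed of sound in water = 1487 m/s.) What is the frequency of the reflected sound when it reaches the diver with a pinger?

The hull receives the sound from a moving source: f₁ = f₀ · v/(v − v_e) = 34.69 × 1487/1485.8 ≈ 34.7 kHz.
On the return leg the diver with a pinger is a moving observer: f₂ = f₁ · (v + v_e)/v = 34.7 × 1488.2/1487 ≈ 34.7 kHz.

34.7 kHz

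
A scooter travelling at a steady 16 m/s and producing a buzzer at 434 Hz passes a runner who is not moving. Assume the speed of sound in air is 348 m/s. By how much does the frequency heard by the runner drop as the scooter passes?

Approaching: f₁ = f · v/(v − v_s) = 434 × 348/332 ≈ 454.9 Hz.
Receding: f₂ = f · v/(v + v_s) = 434 × 348/364 ≈ 414.9 Hz.
Drop: f₁ − f₂ = 2f·v·v_s/(v² − v_s²) = 2 × 434 × 348 × 16/(348² − 16²) ≈ 40.0 Hz.

40.0 Hz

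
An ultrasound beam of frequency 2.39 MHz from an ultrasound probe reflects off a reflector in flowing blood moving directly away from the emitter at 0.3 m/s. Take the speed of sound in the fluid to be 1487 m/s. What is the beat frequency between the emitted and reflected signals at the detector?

The reflector in flowing blood first receives the wave as a moving observer: f₁ = f₀ · (v − u)/v = 2.39 × (1487 − 0.3)/1487 ≈ 2.389518 MHz.
The reflection then acts as a moving source: f₂ = f₁ · v/(v + u) ≈ 2.389036 MHz.
Equivalently f₂ = f₀ · (v − u)/(v + u).
Beat frequency (with f₀ = 2390000 Hz): |f₂ − f₀| = 2u·f₀/(v + u) = 2 × 0.3 × 2390000/1487.3 ≈ 964 Hz.

964 Hz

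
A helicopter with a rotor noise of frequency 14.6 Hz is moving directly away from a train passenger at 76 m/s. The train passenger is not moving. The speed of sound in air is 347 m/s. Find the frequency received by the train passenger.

12.0 Hz

Only the source moves, away from the listener, so f' = f · v/(v + v_s).
f' = 14.6 × 347/(347 + 76) = 14.6 × 347/423 ≈ 12.0 Hz.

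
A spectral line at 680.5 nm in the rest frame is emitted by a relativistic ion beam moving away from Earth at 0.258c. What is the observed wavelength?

Relativistic Doppler for wavelength: λ' = λ₀ · √((1 + β)/(1 − β)).
λ' = 680.5 × √(1.2580/0.7420) = 680.5 × 1.30208 ≈ 886.1 nm.

886.1 nm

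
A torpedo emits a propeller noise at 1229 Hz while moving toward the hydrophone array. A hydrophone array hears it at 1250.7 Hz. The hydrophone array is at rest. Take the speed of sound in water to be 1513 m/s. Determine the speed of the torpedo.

26 m/s

f' = f · v/(v − v_s) ⇒ v_s = v · |1 − f/f'|.
v_s = 1513 × |1 − 1229/1250.7| = 1513 × 0.01735 ≈ 26 m/s.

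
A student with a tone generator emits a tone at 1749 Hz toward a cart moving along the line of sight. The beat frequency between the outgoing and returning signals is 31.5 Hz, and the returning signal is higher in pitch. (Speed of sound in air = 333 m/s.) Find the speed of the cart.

2.97 m/s

Double Doppler shift off a moving reflector: f₂ = f₀ · (v + u)/(v − u) (u > 0 toward emitter).
Returning signal is higher, so f₂ = f₀ + Δf = 1749 + 31.5 = 1780.5 Hz.
Rearranging, u = v · (f₂ − f₀)/(f₂ + f₀) = 333 × 31.5/3529.5 ≈ 2.97 m/s.
So the cart is moving at 2.97 m/s toward the emitter.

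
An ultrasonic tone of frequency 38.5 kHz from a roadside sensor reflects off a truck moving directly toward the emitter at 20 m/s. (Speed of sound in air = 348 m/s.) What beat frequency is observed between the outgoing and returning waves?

4695 Hz

At the truck (a moving observer), f₁ = f₀ · (v + u)/v = 38.5 × 368/348 ≈ 40.71 kHz.
The reflection then acts as a moving source: f₂ = f₁ · v/(v − u) ≈ 43.20 kHz.
Beat frequency (with f₀ = 38500 Hz): |f₂ − f₀| = 2u·f₀/(v − u) = 2 × 20 × 38500/328 ≈ 4695 Hz.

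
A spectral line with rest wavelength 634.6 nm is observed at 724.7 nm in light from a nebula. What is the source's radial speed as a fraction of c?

λ'/λ₀ = 1.1420 > 1 (redshift), so the source is receding.
λ'/λ₀ = √((1 + β)/(1 − β)) for a receding source ⇒ β = (r² − 1)/(r² + 1) with r = λ'/λ₀.
β = (1.3041 − 1)/(1.3041 + 1) ≈ 0.132.

0.132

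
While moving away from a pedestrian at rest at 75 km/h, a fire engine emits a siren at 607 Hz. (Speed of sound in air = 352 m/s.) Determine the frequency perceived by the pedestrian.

573 Hz

75 km/h = 20.83 m/s.
Moving source, stationary observer: f' = f · v/(v + v_s) since the source is receding.
f' = 607 × 352/(352 + 20.83) = 607 × 352/372.8 ≈ 573 Hz.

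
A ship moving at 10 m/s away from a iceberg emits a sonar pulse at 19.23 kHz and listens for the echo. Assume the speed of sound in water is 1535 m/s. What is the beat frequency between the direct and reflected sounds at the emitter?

249 Hz

The iceberg receives the sound from a moving source: f₁ = f₀ · v/(v + v_e) = 19.23 × 1535/1545 ≈ 19.106 kHz.
On the return leg the ship is a moving observer: f₂ = f₁ · (v − v_e)/v = 19.106 × 1525/1535 ≈ 18.981 kHz.
Equivalently f₂ = f₀ · (v − v_e)/(v + v_e).
Beat against the emitted tone (with f₀ = 19230 Hz): |f₂ − f₀| = 2v_e·f₀/(v + v_e) = 2 × 10 × 19230/1545 ≈ 249 Hz.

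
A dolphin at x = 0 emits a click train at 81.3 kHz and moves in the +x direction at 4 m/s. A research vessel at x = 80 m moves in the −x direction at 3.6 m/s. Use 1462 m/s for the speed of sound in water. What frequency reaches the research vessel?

The observer lies on the +x side, so the source is heading toward the observer and the observer is heading toward the source.
Both move, so f' = f · (v + v_o)/(v − v_s).
f' = 81.3 × (1462 + 3.6)/(1462 − 4) = 81.3 × 1465.6/1458 ≈ 81.7 kHz.

81.7 kHz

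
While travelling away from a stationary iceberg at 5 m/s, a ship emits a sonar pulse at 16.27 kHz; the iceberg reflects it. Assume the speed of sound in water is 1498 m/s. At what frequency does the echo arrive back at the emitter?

The iceberg receives the sound from a moving source: f₁ = f₀ · v/(v + v_e) = 16.27 × 1498/1503 ≈ 16.22 kHz.
On the return leg the ship is a moving observer: f₂ = f₁ · (v − v_e)/v = 16.22 × 1493/1498 ≈ 16.16 kHz.

16.16 kHz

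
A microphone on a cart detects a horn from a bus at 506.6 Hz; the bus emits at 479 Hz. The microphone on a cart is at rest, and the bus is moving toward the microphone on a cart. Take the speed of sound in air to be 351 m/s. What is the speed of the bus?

f' = f · v/(v − v_s) ⇒ v_s = v · |1 − f/f'|.
v_s = 351 × |1 − 479/506.6| = 351 × 0.05448 ≈ 19.1 m/s.

19.1 m/s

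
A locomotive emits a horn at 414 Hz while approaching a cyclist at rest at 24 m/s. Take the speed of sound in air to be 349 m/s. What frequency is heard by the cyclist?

445 Hz

With the source moving toward a stationary observer, f' = f · v/(v − v_s).
f' = 414 × 349/(349 − 24) = 414 × 349/325 ≈ 445 Hz.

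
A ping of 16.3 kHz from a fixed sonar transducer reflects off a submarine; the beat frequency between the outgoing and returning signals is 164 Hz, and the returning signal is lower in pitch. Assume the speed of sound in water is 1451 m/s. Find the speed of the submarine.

Double Doppler shift off a moving reflector: f₂ = f₀ · (v + u)/(v − u) (u > 0 toward emitter).
Returning signal is lower, so f₂ = f₀ − Δf = 16300 − 164 = 16136 Hz.
Rearranging, u = v · (f₂ − f₀)/(f₂ + f₀) = 1451 × -164/32436 ≈ -7.3 m/s.
So the submarine is moving at 7.3 m/s away from the emitter.

7.3 m/s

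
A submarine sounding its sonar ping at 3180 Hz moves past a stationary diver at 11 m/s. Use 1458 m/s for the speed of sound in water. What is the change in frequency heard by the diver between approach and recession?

Approaching: f₁ = f · v/(v − v_s) = 3180 × 1458/1447 ≈ 3204.2 Hz.
Receding: f₂ = f · v/(v + v_s) = 3180 × 1458/1469 ≈ 3156.2 Hz.
Drop: f₁ − f₂ = 2f·v·v_s/(v² − v_s²) = 2 × 3180 × 1458 × 11/(1458² − 11²) ≈ 48.0 Hz.

48.0 Hz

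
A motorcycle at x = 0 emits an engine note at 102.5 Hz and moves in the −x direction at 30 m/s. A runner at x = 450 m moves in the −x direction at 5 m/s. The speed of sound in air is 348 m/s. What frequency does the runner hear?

The observer lies on the +x side, so the source is heading away from the observer and the observer is heading toward the source.
Both move, so f' = f · (v + v_o)/(v + v_s).
f' = 102.5 × (348 + 5)/(348 + 30) = 102.5 × 353/378 ≈ 96 Hz.

96 Hz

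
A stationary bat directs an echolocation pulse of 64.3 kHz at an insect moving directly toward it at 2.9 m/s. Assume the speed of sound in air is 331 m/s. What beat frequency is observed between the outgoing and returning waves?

At the insect (a moving observer), f₁ = f₀ · (v + u)/v = 64.3 × 333.9/331 ≈ 64.863 kHz.
The reflection then acts as a moving source: f₂ = f₁ · v/(v − u) ≈ 65.437 kHz.
Beat frequency (with f₀ = 64300 Hz): |f₂ − f₀| = 2u·f₀/(v − u) = 2 × 2.9 × 64300/328.1 ≈ 1137 Hz.

1137 Hz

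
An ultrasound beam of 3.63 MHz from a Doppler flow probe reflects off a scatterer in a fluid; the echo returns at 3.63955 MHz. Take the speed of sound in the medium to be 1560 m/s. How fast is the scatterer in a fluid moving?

Double Doppler shift off a moving reflector: f₂ = f₀ · (v + u)/(v − u) (u > 0 toward emitter).
Rearranging, u = v · (f₂ − f₀)/(f₂ + f₀) = 1560 × 0.00955/7.26955 ≈ 2.05 m/s.
So the scatterer in a fluid is moving at 2.05 m/s toward the emitter.

2.05 m/s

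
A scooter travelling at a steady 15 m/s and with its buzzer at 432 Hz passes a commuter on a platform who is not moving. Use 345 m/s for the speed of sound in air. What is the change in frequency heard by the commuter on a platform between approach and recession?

37.6 Hz

Approaching: f₁ = f · v/(v − v_s) = 432 × 345/330 ≈ 451.6 Hz.
Receding: f₂ = f · v/(v + v_s) = 432 × 345/360 ≈ 414.0 Hz.
Drop: f₁ − f₂ = 2f·v·v_s/(v² − v_s²) = 2 × 432 × 345 × 15/(345² − 15²) ≈ 37.6 Hz.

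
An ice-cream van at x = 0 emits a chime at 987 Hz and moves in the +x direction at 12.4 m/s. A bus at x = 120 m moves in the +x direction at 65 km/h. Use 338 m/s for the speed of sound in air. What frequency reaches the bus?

65 km/h = 18.06 m/s.
The observer lies on the +x side, so the source is heading toward the observer and the observer is heading away from the source.
With source approaching and observer receding, f' = f · (v − v_o)/(v − v_s).
f' = 987 × (338 − 18.06)/(338 − 12.4) = 987 × 319.94/325.6 ≈ 970 Hz.

970 Hz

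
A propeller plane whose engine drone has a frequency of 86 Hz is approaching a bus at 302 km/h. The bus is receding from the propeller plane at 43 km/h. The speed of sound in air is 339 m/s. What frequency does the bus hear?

110 Hz

302 km/h = 83.89 m/s; 43 km/h = 11.94 m/s.
Both move, so f' = f · (v − v_o)/(v − v_s).
f' = 86 × (339 − 11.94)/(339 − 83.89) = 86 × 327.06/255.11 ≈ 110 Hz.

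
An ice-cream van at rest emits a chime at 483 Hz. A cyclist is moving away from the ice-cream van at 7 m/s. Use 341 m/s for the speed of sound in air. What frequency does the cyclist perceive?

Only the observer moves, away from the source, so f' = f · (v − v_o)/v.
f' = 483 × (341 − 7)/341 = 483 × 334/341 ≈ 473 Hz.

473 Hz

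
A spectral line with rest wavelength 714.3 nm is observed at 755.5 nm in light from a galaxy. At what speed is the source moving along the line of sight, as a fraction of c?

λ'/λ₀ = 1.0577 > 1 (redshift), so the source is receding.
λ'/λ₀ = √((1 + β)/(1 − β)) for a receding source ⇒ β = (r² − 1)/(r² + 1) with r = λ'/λ₀.
β = (1.1187 − 1)/(1.1187 + 1) ≈ 0.056.

0.056c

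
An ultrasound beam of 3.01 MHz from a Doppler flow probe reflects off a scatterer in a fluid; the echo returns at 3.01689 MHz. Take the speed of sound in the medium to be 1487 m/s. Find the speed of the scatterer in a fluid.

1.70 m/s

Double Doppler shift off a moving reflector: f₂ = f₀ · (v + u)/(v − u) (u > 0 toward emitter).
Rearranging, u = v · (f₂ − f₀)/(f₂ + f₀) = 1487 × 0.00689/6.02689 ≈ 1.70 m/s.
So the scatterer in a fluid is moving at 1.70 m/s toward the emitter.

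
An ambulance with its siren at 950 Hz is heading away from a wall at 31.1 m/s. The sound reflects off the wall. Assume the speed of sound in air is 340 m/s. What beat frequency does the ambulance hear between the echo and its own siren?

159 Hz

The wall receives the sound from a moving source: f₁ = f₀ · v/(v + v_e) = 950 × 340/371.1 ≈ 870.4 Hz.
On the return leg the ambulance is a moving observer: f₂ = f₁ · (v − v_e)/v = 870.4 × 308.9/340 ≈ 790.8 Hz.
Beat against the emitted tone: |f₂ − f₀| = 2v_e·f₀/(v + v_e) = 2 × 31.1 × 950/371.1 ≈ 159 Hz.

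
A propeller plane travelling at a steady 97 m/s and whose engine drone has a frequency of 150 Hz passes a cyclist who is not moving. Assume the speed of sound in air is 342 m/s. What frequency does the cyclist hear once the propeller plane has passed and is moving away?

Receding: f₂ = f · v/(v + v_s) = 150 × 342/439 ≈ 117 Hz.

117 Hz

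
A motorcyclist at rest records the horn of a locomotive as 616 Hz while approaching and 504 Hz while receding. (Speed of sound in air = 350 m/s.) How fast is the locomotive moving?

35 m/s

f₁/f₂ = (v + v_s)/(v − v_s), so v_s = v · (f₁ − f₂)/(f₁ + f₂).
v_s = 350 × (616 − 504)/(616 + 504) = 350 × 112/1120 ≈ 35 m/s.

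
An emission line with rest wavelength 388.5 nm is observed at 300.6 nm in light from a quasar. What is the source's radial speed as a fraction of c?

0.251c

λ'/λ₀ = 0.7737 < 1 (blueshift), so the source is approaching.
λ'/λ₀ = √((1 − β)/(1 + β)) for an approaching source ⇒ β = (1 − r²)/(1 + r²) with r = λ'/λ₀.
β = (1 − 0.5987)/(1 + 0.5987) ≈ 0.251.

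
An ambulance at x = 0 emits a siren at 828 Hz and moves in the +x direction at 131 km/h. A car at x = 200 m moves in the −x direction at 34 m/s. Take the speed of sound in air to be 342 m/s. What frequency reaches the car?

131 km/h = 36.39 m/s.
The observer lies on the +x side, so the source is heading toward the observer and the observer is heading toward the source.
With source approaching and observer approaching, f' = f · (v + v_o)/(v − v_s).
f' = 828 × (342 + 34)/(342 − 36.39) = 828 × 376/305.61 ≈ 1019 Hz.

1019 Hz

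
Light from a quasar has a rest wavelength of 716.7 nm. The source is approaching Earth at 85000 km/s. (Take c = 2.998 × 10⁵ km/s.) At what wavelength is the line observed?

535.5 nm

β = v/c = 85000/299800 = 0.2835.
Relativistic Doppler for wavelength: λ' = λ₀ · √((1 − β)/(1 + β)).
λ' = 716.7 × √(0.7165/1.2835) = 716.7 × 0.74714 ≈ 535.5 nm.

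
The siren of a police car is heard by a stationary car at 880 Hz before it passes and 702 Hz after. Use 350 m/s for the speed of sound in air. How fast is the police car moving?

f₁/f₂ = (v + v_s)/(v − v_s), so v_s = v · (f₁ − f₂)/(f₁ + f₂).
v_s = 350 × (880 − 702)/(880 + 702) = 350 × 178/1582 ≈ 39 m/s.

39 m/s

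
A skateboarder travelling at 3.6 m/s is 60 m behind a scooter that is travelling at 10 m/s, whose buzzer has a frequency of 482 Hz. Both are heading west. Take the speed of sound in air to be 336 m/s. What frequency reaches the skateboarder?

473 Hz

The skateboarder is behind, so the scooter is moving away from it while the skateboarder is moving toward the scooter.
Both move, so f' = f · (v + v_o)/(v + v_s).
f' = 482 × (336 + 3.6)/(336 + 10) = 482 × 339.6/346 ≈ 473 Hz.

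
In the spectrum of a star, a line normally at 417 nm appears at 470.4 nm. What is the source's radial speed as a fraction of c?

0.120

λ'/λ₀ = 1.1281 > 1 (redshift), so the source is receding.
λ'/λ₀ = √((1 + β)/(1 − β)) for a receding source ⇒ β = (r² − 1)/(r² + 1) with r = λ'/λ₀.
β = (1.2725 − 1)/(1.2725 + 1) ≈ 0.120.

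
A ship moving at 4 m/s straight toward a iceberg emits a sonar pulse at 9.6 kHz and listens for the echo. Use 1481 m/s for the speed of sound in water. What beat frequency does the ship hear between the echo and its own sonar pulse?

The iceberg receives the sound from a moving source: f₁ = f₀ · v/(v − v_e) = 9.6 × 1481/1477 ≈ 9.6260 kHz.
On the return leg the ship is a moving observer: f₂ = f₁ · (v + v_e)/v = 9.6260 × 1485/1481 ≈ 9.6520 kHz.
Beat against the emitted tone (with f₀ = 9600 Hz): |f₂ − f₀| = 2v_e·f₀/(v − v_e) = 2 × 4 × 9600/1477 ≈ 52.0 Hz.

52.0 Hz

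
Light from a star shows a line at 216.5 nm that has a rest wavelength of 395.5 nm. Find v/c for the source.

0.539

λ'/λ₀ = 0.5474 < 1 (blueshift), so the source is approaching.
λ'/λ₀ = √((1 − β)/(1 + β)) for an approaching source ⇒ β = (1 − r²)/(1 + r²) with r = λ'/λ₀.
β = (1 − 0.2997)/(1 + 0.2997) ≈ 0.539.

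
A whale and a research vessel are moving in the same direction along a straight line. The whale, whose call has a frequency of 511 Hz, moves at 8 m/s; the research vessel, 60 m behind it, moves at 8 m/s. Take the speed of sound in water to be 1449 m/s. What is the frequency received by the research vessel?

The research vessel is behind, so the whale is moving away from it while the research vessel is moving toward the whale.
With source receding and observer approaching, f' = f · (v + v_o)/(v + v_s).
f' = 511 × (1449 + 8)/(1449 + 8) = 511 × 1457/1457 ≈ 511 Hz.

511 Hz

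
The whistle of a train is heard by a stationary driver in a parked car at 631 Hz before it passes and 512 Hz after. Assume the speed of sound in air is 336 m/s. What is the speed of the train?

35 m/s

f₁/f₂ = (v + v_s)/(v − v_s), so v_s = v · (f₁ − f₂)/(f₁ + f₂).
v_s = 336 × (631 − 512)/(631 + 512) = 336 × 119/1143 ≈ 35 m/s.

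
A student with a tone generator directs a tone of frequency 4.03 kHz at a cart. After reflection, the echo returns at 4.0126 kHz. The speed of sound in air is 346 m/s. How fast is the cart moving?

Double Doppler shift off a moving reflector: f₂ = f₀ · (v + u)/(v − u) (u > 0 toward emitter).
Rearranging, u = v · (f₂ − f₀)/(f₂ + f₀) = 346 × -0.0174/8.0426 ≈ -0.75 m/s.
So the cart is moving at 0.75 m/s away from the emitter.

0.75 m/s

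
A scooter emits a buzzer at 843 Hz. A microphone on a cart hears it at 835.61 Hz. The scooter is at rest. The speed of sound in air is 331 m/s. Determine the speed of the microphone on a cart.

2.90 m/s

f' < f, so the microphone on a cart is receding.
f' = f · (v − v_o)/v ⇒ v_o = v · |f'/f − 1|.
v_o = 331 × |835.61/843 − 1| = 331 × 0.008766 ≈ 2.90 m/s.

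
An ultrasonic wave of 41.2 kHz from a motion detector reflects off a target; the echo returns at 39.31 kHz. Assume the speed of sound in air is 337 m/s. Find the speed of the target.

7.9 m/s

Double Doppler shift off a moving reflector: f₂ = f₀ · (v + u)/(v − u) (u > 0 toward emitter).
Rearranging, u = v · (f₂ − f₀)/(f₂ + f₀) = 337 × -1.89/80.51 ≈ -7.9 m/s.
So the target is moving at 7.9 m/s away from the emitter.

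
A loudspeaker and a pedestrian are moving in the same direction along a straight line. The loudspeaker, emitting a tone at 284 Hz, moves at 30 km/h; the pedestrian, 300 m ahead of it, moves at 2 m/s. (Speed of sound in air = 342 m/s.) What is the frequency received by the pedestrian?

289 Hz

30 km/h = 8.333 m/s.
The pedestrian is ahead, so the loudspeaker is moving toward it while the pedestrian is moving away from the loudspeaker.
With source approaching and observer receding, f' = f · (v − v_o)/(v − v_s).
f' = 284 × (342 − 2)/(342 − 8.333) = 284 × 340/333.67 ≈ 289 Hz.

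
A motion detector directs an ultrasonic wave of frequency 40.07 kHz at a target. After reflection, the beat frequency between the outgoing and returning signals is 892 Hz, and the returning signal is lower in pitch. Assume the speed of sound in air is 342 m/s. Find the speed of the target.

Double Doppler shift off a moving reflector: f₂ = f₀ · (v + u)/(v − u) (u > 0 toward emitter).
Returning signal is lower, so f₂ = f₀ − Δf = 40070 − 892 = 39178 Hz.
Rearranging, u = v · (f₂ − f₀)/(f₂ + f₀) = 342 × -892/79248 ≈ -3.8 m/s.
So the target is moving at 3.8 m/s away from the emitter.

3.8 m/s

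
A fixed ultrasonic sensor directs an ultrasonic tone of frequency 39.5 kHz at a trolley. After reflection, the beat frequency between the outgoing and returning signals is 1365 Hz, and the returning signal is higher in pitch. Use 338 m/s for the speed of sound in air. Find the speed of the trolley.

5.7 m/s

Double Doppler shift off a moving reflector: f₂ = f₀ · (v + u)/(v − u) (u > 0 toward emitter).
Returning signal is higher, so f₂ = f₀ + Δf = 39500 + 1365 = 40865 Hz.
Rearranging, u = v · (f₂ − f₀)/(f₂ + f₀) = 338 × 1365/80365 ≈ 5.7 m/s.
So the trolley is moving at 5.7 m/s toward the emitter.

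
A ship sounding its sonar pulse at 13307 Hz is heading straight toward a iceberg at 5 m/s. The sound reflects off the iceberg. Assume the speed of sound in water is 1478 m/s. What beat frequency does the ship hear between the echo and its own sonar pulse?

The iceberg receives the sound from a moving source: f₁ = f₀ · v/(v − v_e) = 13307 × 1478/1473 ≈ 13352.2 Hz.
On the return leg the ship is a moving observer: f₂ = f₁ · (v + v_e)/v = 13352.2 × 1483/1478 ≈ 13397.3 Hz.
Beat against the emitted tone: |f₂ − f₀| = 2v_e·f₀/(v − v_e) = 2 × 5 × 13307/1473 ≈ 90 Hz.

90 Hz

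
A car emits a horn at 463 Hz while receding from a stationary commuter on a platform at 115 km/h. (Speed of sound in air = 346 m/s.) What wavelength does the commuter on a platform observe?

81.6 cm

115 km/h = 31.94 m/s.
With the source moving away from a stationary observer, f' = f · v/(v + v_s).
f' = 463 × 346/(346 + 31.94) ≈ 424 Hz.
λ' = v/f' = 346/423.867 ≈ 81.6 cm.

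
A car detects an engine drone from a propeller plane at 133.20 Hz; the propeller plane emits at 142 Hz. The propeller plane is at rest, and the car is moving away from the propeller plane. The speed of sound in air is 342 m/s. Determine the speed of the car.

21.2 m/s

f' = f · (v − v_o)/v ⇒ v_o = v · |f'/f − 1|.
v_o = 342 × |133.20/142 − 1| = 342 × 0.06197 ≈ 21.2 m/s.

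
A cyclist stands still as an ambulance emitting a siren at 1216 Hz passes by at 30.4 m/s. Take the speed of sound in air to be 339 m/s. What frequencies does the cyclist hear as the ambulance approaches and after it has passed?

1336 Hz approaching; 1116 Hz receding

Approaching: f₁ = f · v/(v − v_s) = 1216 × 339/308.6 ≈ 1336 Hz.
Receding: f₂ = f · v/(v + v_s) = 1216 × 339/369.4 ≈ 1116 Hz.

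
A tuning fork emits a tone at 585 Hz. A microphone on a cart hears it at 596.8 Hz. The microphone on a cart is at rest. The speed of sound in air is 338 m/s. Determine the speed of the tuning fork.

6.7 m/s

f' > f, so the tuning fork is approaching.
f' = f · v/(v − v_s) ⇒ v_s = v · |1 − f/f'|.
v_s = 338 × |1 − 585/596.8| = 338 × 0.01977 ≈ 6.7 m/s.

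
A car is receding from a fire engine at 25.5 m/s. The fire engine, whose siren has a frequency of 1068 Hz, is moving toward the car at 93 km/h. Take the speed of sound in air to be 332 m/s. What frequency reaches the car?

1069 Hz

93 km/h = 25.83 m/s.
General Doppler shift: f' = f · (v − v_o)/(v − v_s).
f' = 1068 × (332 − 25.5)/(332 − 25.83) = 1068 × 306.5/306.17 ≈ 1069 Hz.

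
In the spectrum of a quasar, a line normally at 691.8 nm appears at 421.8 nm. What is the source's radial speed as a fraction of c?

λ'/λ₀ = 0.6097 < 1 (blueshift), so the source is approaching.
λ'/λ₀ = √((1 − β)/(1 + β)) for an approaching source ⇒ β = (1 − r²)/(1 + r²) with r = λ'/λ₀.
β = (1 − 0.3718)/(1 + 0.3718) ≈ 0.458.

0.458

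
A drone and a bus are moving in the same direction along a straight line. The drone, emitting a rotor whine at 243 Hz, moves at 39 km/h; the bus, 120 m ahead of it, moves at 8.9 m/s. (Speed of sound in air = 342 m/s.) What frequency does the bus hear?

244 Hz

39 km/h = 10.83 m/s.
The bus is ahead, so the drone is moving toward it while the bus is moving away from the drone.
Both move, so f' = f · (v − v_o)/(v − v_s).
f' = 243 × (342 − 8.9)/(342 − 10.83) = 243 × 333.1/331.17 ≈ 244 Hz.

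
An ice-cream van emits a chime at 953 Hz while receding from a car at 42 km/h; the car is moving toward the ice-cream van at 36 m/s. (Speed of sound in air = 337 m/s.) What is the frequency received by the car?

1020 Hz

42 km/h = 11.67 m/s.
General Doppler shift: f' = f · (v + v_o)/(v + v_s).
f' = 953 × (337 + 36)/(337 + 11.67) = 953 × 373/348.67 ≈ 1020 Hz.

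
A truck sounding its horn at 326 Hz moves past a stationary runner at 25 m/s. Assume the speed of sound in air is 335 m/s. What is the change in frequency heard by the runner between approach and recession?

48.9 Hz

Approaching: f₁ = f · v/(v − v_s) = 326 × 335/310 ≈ 352.3 Hz.
Receding: f₂ = f · v/(v + v_s) = 326 × 335/360 ≈ 303.4 Hz.
Drop: f₁ − f₂ = 2f·v·v_s/(v² − v_s²) = 2 × 326 × 335 × 25/(335² − 25²) ≈ 48.9 Hz.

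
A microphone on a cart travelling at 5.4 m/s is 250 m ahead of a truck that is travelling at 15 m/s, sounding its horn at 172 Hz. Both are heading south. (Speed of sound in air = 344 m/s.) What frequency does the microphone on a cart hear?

177 Hz

The microphone on a cart is ahead, so the truck is moving toward it while the microphone on a cart is moving away from the truck.
With source approaching and observer receding, f' = f · (v − v_o)/(v − v_s).
f' = 172 × (344 − 5.4)/(344 − 15) = 172 × 338.6/329 ≈ 177 Hz.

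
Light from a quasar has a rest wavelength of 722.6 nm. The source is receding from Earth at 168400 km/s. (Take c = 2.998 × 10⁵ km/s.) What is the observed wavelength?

β = v/c = 168400/299800 = 0.5617.
Relativistic Doppler for wavelength: λ' = λ₀ · √((1 + β)/(1 − β)).
λ' = 722.6 × √(1.5617/0.4383) = 722.6 × 1.88764 ≈ 1364.0 nm.

1364.0 nm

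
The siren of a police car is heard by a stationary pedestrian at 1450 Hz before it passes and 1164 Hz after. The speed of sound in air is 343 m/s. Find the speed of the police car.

f₁/f₂ = (v + v_s)/(v − v_s), so v_s = v · (f₁ − f₂)/(f₁ + f₂).
v_s = 343 × (1450 − 1164)/(1450 + 1164) = 343 × 286/2614 ≈ 38 m/s.

38 m/s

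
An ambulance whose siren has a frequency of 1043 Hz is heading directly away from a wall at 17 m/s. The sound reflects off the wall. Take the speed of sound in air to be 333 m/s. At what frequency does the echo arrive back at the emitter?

942 Hz

The wall receives the sound from a moving source: f₁ = f₀ · v/(v + v_e) = 1043 × 333/350 ≈ 992 Hz.
On the return leg the ambulance is a moving observer: f₂ = f₁ · (v − v_e)/v = 992 × 316/333 ≈ 942 Hz.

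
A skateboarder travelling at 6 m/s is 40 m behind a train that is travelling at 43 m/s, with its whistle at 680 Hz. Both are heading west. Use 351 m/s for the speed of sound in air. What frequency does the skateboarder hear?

616 Hz

The skateboarder is behind, so the train is moving away from it while the skateboarder is moving toward the train.
Both move, so f' = f · (v + v_o)/(v + v_s).
f' = 680 × (351 + 6)/(351 + 43) = 680 × 357/394 ≈ 616 Hz.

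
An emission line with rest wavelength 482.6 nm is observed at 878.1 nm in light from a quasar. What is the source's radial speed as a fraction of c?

λ'/λ₀ = 1.8195 > 1 (redshift), so the source is receding.
λ'/λ₀ = √((1 + β)/(1 − β)) for a receding source ⇒ β = (r² − 1)/(r² + 1) with r = λ'/λ₀.
β = (3.3107 − 1)/(3.3107 + 1) ≈ 0.536.

0.536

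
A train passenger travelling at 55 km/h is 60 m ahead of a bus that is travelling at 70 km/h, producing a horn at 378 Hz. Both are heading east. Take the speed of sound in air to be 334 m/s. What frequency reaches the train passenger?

70 km/h = 19.44 m/s; 55 km/h = 15.28 m/s.
The train passenger is ahead, so the bus is moving toward it while the train passenger is moving away from the bus.
With source approaching and observer receding, f' = f · (v − v_o)/(v − v_s).
f' = 378 × (334 − 15.28)/(334 − 19.44) = 378 × 318.72/314.56 ≈ 383 Hz.

383 Hz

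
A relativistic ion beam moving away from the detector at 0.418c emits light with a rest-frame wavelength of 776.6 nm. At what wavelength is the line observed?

1212.2 nm

Relativistic Doppler for wavelength: λ' = λ₀ · √((1 + β)/(1 − β)).
λ' = 776.6 × √(1.4180/0.5820) = 776.6 × 1.56091 ≈ 1212.2 nm.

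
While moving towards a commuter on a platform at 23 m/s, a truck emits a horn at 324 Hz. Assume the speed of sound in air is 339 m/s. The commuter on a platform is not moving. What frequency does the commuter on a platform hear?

348 Hz

Moving source, stationary observer: f' = f · v/(v − v_s) since the source is approaching.
f' = 324 × 339/(339 − 23) = 324 × 339/316 ≈ 348 Hz.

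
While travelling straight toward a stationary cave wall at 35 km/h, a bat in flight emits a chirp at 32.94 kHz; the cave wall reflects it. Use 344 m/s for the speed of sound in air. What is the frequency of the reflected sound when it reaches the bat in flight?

35 km/h = 9.722 m/s.
The cave wall receives the sound from a moving source: f₁ = f₀ · v/(v − v_e) = 32.94 × 344/334.28 ≈ 33.9 kHz.
On the return leg the bat in flight is a moving observer: f₂ = f₁ · (v + v_e)/v = 33.9 × 353.72/344 ≈ 34.9 kHz.
Equivalently f₂ = f₀ · (v + v_e)/(v − v_e).

34.9 kHz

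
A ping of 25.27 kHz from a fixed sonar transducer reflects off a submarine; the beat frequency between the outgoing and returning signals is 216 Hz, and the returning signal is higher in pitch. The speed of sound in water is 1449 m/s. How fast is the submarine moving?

6.2 m/s

Double Doppler shift off a moving reflector: f₂ = f₀ · (v + u)/(v − u) (u > 0 toward emitter).
Returning signal is higher, so f₂ = f₀ + Δf = 25270 + 216 = 25486 Hz.
Rearranging, u = v · (f₂ − f₀)/(f₂ + f₀) = 1449 × 216/50756 ≈ 6.2 m/s.
So the submarine is moving at 6.2 m/s toward the emitter.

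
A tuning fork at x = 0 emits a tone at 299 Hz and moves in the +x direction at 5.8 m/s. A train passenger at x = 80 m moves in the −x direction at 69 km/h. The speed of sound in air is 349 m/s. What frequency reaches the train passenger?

69 km/h = 19.17 m/s.
The observer lies on the +x side, so the source is heading toward the observer and the observer is heading toward the source.
Both move, so f' = f · (v + v_o)/(v − v_s).
f' = 299 × (349 + 19.17)/(349 − 5.8) = 299 × 368.17/343.2 ≈ 321 Hz.

321 Hz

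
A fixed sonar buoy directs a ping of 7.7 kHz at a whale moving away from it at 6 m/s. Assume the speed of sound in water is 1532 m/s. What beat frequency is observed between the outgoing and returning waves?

The whale first receives the wave as a moving observer: f₁ = f₀ · (v − u)/v = 7.7 × (1532 − 6)/1532 ≈ 7.6698 kHz.
On reflection it acts as a source moving away from the stationary detector: f₂ = f₁ · v/(v + u) = 7.6698 × 1532/1538 ≈ 7.6399 kHz.
Beat frequency (with f₀ = 7700 Hz): |f₂ − f₀| = 2u·f₀/(v + u) = 2 × 6 × 7700/1538 ≈ 60 Hz.

60 Hz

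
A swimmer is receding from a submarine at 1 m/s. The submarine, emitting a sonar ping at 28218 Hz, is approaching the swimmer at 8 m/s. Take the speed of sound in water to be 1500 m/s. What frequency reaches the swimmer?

Both move, so f' = f · (v − v_o)/(v − v_s).
f' = 28218 × (1500 − 1)/(1500 − 8) = 28218 × 1499/1492 ≈ 28350 Hz.

28350 Hz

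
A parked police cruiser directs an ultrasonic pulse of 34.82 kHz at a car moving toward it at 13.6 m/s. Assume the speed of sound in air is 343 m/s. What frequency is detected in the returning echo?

The car first receives the wave as a moving observer: f₁ = f₀ · (v + u)/v = 34.82 × (343 + 13.6)/343 ≈ 36.2 kHz.
On reflection it acts as a source moving toward the stationary detector: f₂ = f₁ · v/(v − u) = 36.2 × 343/329.4 ≈ 37.7 kHz.
Equivalently f₂ = f₀ · (v + u)/(v − u).

37.7 kHz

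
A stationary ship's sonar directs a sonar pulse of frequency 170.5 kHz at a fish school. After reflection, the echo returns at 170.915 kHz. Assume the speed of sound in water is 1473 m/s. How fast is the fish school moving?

1.79 m/s

Double Doppler shift off a moving reflector: f₂ = f₀ · (v + u)/(v − u) (u > 0 toward emitter).
Rearranging, u = v · (f₂ − f₀)/(f₂ + f₀) = 1473 × 0.415/341.415 ≈ 1.79 m/s.
So the fish school is moving at 1.79 m/s toward the emitter.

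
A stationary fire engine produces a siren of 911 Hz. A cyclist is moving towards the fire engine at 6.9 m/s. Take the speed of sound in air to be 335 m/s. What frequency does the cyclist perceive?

930 Hz

Only the observer moves, toward the source, so f' = f · (v + v_o)/v.
f' = 911 × (335 + 6.9)/335 = 911 × 341.9/335 ≈ 930 Hz.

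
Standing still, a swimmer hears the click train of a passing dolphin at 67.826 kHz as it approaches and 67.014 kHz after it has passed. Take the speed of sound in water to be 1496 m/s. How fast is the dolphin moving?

9.0 m/s

f₁/f₂ = (v + v_s)/(v − v_s), so v_s = v · (f₁ − f₂)/(f₁ + f₂).
v_s = 1496 × (67.826 − 67.014)/(67.826 + 67.014) = 1496 × 0.812/134.840 ≈ 9.0 m/s.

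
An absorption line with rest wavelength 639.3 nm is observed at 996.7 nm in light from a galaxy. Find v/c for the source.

0.417c

λ'/λ₀ = 1.5590 > 1 (redshift), so the source is receding.
λ'/λ₀ = √((1 + β)/(1 − β)) for a receding source ⇒ β = (r² − 1)/(r² + 1) with r = λ'/λ₀.
β = (2.4306 − 1)/(2.4306 + 1) ≈ 0.417.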